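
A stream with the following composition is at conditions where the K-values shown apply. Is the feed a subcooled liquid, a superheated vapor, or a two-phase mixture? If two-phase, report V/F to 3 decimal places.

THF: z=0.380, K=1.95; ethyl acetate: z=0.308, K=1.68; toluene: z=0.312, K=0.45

ΣzᵢKᵢ = 1.399; Σzᵢ/Kᵢ = 1.072.
Both exceed 1, so a two-phase solution exists.
Material balance + equilibrium reduce to Σ zᵢ(Kᵢ−1)/(1+ψ(Kᵢ−1)) = 0.
Newton iteration, ψ⁰ = 0.47:
  ψ = 0.470: g = 0.1769, g' = -0.417 → ψ = 0.894
  ψ = 0.894: g = -0.0120, g' = -0.521 → ψ = 0.871
  ψ = 0.871: g = -0.0002, g' = -0.506 → ψ = 0.870
Converged at ψ = 0.870.

two-phase, V/F = 0.870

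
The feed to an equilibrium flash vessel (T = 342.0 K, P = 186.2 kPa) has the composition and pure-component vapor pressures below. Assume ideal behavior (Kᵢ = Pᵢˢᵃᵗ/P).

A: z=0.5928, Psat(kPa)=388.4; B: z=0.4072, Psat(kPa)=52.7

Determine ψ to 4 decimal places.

ψ = 0.4518

Raoult's law: Kᵢ = Pᵢˢᵃᵗ/P = Pᵢˢᵃᵗ/186.2.
  K_A = 388.4/186.2 = 2.085929, K_B = 52.7/186.2 = 0.283029
Let ψ = V/F and solve Σ zᵢ(Kᵢ−1)/(1+ψ(Kᵢ−1)) = 0.
g(0) = ΣzᵢKᵢ − 1 = 0.3518 and g(1) = 1 − Σzᵢ/Kᵢ = -0.7229, so a root lies in (0, 1).
Binary case is linear: z₁(K₁−1)(1+ψ(K₂−1)) + z₂(K₂−1)(1+ψ(K₁−1)) = 0
⇒ ψ = [z₁(K₁−1)+z₂(K₂−1)] / [−(K₁−1)(K₂−1)] = 0.35179/0.77858 = 0.4518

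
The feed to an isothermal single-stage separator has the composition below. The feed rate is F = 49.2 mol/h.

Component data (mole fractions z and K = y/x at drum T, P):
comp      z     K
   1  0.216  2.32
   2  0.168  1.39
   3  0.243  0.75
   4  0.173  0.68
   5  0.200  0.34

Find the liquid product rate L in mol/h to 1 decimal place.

Material balance + equilibrium reduce to Σ zᵢ(Kᵢ−1)/(1+β(Kᵢ−1)) = 0.
Check two-phase: ΣzᵢKᵢ = 1.103 > 1 and Σzᵢ/Kᵢ = 1.381 > 1, so g(0) = 0.103 > 0 and g(1) = -0.381 < 0.
Newton–Raphson from β = 0.5:
  β = 0.500: g = -0.1058, g' = -0.393 → β = 0.231
  β = 0.231: g = -0.0015, g' = -0.402 → β = 0.228
Converged at β = 0.228.
Then V = β·F = 0.2275·49.2 = 11.2 mol/h and L = F − V = 38.0 mol/h.

L = 38.0 mol/h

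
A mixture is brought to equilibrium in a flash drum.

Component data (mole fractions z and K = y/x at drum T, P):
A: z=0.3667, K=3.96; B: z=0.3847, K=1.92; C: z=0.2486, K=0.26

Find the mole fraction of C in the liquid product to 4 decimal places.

Rachford–Rice: g(ψ) = Σ zᵢ(Kᵢ−1)/(1+ψ(Kᵢ−1)) = 0.
Check two-phase: ΣzᵢKᵢ = 2.2554 > 1 and Σzᵢ/Kᵢ = 1.2491 > 1, so g(0) = 1.2554 > 0 and g(1) = -0.2491 < 0.
Newton–Raphson from ψ = 0.5:
  ψ = 0.5000: g = 0.38808, g' = -1.0181 → ψ = 0.8812
  ψ = 0.8812: g = -0.03245, g' = -1.4706 → ψ = 0.8591
  ψ = 0.8591: g = -0.00099, g' = -1.3835 → ψ = 0.8584
Converged at ψ = 0.8584.
Compositions from xᵢ = zᵢ/(1+ψ(Kᵢ−1)), yᵢ = Kᵢxᵢ:
  A: x = 0.1036, y = 0.4101
  B: x = 0.2149, y = 0.4127
  C: x = 0.6815, y = 0.1772

x_C = 0.6815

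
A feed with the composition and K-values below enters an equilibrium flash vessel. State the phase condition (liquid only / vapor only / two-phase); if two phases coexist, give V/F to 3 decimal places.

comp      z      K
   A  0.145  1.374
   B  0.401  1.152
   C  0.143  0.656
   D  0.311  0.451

liquid only

ΣzᵢKᵢ = 0.895; Σzᵢ/Kᵢ = 1.361.
Since ΣzᵢKᵢ < 1 the mixture is below its bubble point — single liquid phase.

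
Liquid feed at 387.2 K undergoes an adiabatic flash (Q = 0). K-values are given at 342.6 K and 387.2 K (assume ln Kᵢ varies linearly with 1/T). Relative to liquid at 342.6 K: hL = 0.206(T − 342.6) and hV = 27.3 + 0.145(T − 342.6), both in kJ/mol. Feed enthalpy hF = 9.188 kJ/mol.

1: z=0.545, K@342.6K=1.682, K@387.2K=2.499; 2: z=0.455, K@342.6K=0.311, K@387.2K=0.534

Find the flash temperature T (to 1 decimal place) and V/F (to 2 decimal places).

T = 350.7 K, V/F = 0.28

Adiabatic flash: solve Rachford–Rice at each trial T, then check hF = ψ·hV(T) + (1−ψ)·hL(T).
  T = 342.6 K: K = (1.682, 0.311), RR gives ψ = 0.124, H_out = 3.381 kJ/mol
  T = 387.2 K: K = (2.499, 0.534), RR gives ψ = 0.866, H_out = 30.473 kJ/mol
  T = 364.9 K: K = (2.075, 0.414), RR gives ψ = 0.507, H_out = 17.754 kJ/mol
  T = 353.8 K: K = (1.875, 0.361), RR gives ψ = 0.333, H_out = 11.167 kJ/mol
  T = 348.2 K: K = (1.778, 0.335), RR gives ψ = 0.235, H_out = 7.486 kJ/mol
  T = 351.0 K: K = (1.826, 0.348), RR gives ψ = 0.285, H_out = 9.369 kJ/mol
  T = 349.6 K: K = (1.802, 0.342), RR gives ψ = 0.260, H_out = 8.439 kJ/mol
Linear interpolation between T = 349.6 (H_out = 8.439) and T = 351.0 (H_out = 9.369) on hF = 9.188 gives T ≈ 350.7 K, at which ψ = 0.28.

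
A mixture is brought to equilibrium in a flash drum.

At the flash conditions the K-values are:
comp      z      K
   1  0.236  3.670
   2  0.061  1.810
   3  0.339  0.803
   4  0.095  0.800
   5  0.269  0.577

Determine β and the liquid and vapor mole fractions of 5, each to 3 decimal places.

β = 0.671, x_5 = 0.376, y_5 = 0.217

Material balance + equilibrium reduce to Σ zᵢ(Kᵢ−1)/(1+β(Kᵢ−1)) = 0.
Feasibility: ΣzᵢKᵢ = 1.480, Σzᵢ/Kᵢ = 1.105 — both > 1, two phases present.
Iterate (Newton) starting at β = 0.58:
  β = 0.580: g = 0.0332, g' = -0.384 → β = 0.666
  β = 0.666: g = 0.0015, g' = -0.350 → β = 0.671
Converged at β = 0.671.
Compositions from xᵢ = zᵢ/(1+β(Kᵢ−1)), yᵢ = Kᵢxᵢ:
  1: x = 0.085, y = 0.310
  2: x = 0.040, y = 0.072
  3: x = 0.391, y = 0.314
  4: x = 0.110, y = 0.088
  5: x = 0.376, y = 0.217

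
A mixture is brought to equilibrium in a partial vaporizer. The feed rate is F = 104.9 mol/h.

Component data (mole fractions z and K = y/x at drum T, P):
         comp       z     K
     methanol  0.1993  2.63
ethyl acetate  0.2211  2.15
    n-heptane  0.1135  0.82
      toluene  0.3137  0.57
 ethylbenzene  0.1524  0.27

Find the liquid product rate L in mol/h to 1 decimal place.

L = 57.7 mol/h

Iterate (Newton) starting at β = 0.52:
  β = 0.5200: g = -0.04066, g' = -0.5813 → β = 0.4501
  β = 0.4501: g = -0.00024, g' = -0.5768 → β = 0.4496
Converged at β = 0.4496.
Then V = β·F = 0.4496·104.9 = 47.2 mol/h and L = F − V = 57.7 mol/h.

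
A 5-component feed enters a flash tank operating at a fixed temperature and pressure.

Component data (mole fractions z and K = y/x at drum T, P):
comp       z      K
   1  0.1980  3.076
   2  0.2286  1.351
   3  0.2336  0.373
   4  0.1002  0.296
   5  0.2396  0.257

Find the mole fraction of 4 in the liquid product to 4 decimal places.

x_4 = 0.1072

Rachford–Rice: g(ψ) = Σ zᵢ(Kᵢ−1)/(1+ψ(Kᵢ−1)) = 0.
Check two-phase: ΣzᵢKᵢ = 1.0963 > 1 and Σzᵢ/Kᵢ = 2.1307 > 1, so g(0) = 0.0963 > 0 and g(1) = -1.1307 < 0.
Iterate (Newton) starting at ψ = 0.57:
  ψ = 0.5700: g = -0.39942, g' = -0.9575 → ψ = 0.1528
  ψ = 0.1528: g = -0.05368, g' = -0.8601 → ψ = 0.0904
  ψ = 0.0904: g = 0.00239, g' = -0.9432 → ψ = 0.0930
Converged at ψ = 0.0930.
Compositions from xᵢ = zᵢ/(1+ψ(Kᵢ−1)), yᵢ = Kᵢxᵢ:
  1: x = 0.1660, y = 0.5105
  2: x = 0.2214, y = 0.2991
  3: x = 0.2481, y = 0.0925
  4: x = 0.1072, y = 0.0317
  5: x = 0.2574, y = 0.0661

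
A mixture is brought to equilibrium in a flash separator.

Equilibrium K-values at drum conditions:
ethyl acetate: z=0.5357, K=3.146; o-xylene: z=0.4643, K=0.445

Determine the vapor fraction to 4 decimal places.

Let ψ = V/F and solve Σ zᵢ(Kᵢ−1)/(1+ψ(Kᵢ−1)) = 0.
Feasibility: ΣzᵢKᵢ = 1.8919, Σzᵢ/Kᵢ = 1.2137 — both > 1, two phases present.
Binary case is linear: z₁(K₁−1)(1+ψ(K₂−1)) + z₂(K₂−1)(1+ψ(K₁−1)) = 0
⇒ ψ = [z₁(K₁−1)+z₂(K₂−1)] / [−(K₁−1)(K₂−1)] = 0.89193/1.19103 = 0.7489

ψ = 0.7489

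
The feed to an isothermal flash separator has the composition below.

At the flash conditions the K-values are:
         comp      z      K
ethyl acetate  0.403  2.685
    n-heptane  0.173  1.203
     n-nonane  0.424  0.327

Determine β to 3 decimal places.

Material balance + equilibrium reduce to Σ zᵢ(Kᵢ−1)/(1+β(Kᵢ−1)) = 0.
g(0) = ΣzᵢKᵢ − 1 = 0.429 and g(1) = 1 − Σzᵢ/Kᵢ = -0.591, so a root lies in (0, 1).
Newton iteration, β⁰ = 0.42:
  β = 0.420: g = 0.0322, g' = -0.772 → β = 0.462
Converged at β = 0.462.

β = 0.462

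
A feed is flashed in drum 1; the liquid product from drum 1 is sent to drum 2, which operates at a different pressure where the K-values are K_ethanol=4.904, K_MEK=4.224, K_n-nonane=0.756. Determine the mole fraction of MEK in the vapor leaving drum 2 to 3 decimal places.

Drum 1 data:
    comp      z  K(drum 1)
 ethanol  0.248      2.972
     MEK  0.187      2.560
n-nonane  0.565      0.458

y_MEK (drum 2) = 0.133

Drum 1:
Rachford–Rice: g(ψ₁) = Σ zᵢ(Kᵢ−1)/(1+ψ₁(Kᵢ−1)) = 0.
Check two-phase: ΣzᵢKᵢ = 1.475 > 1 and Σzᵢ/Kᵢ = 1.390 > 1, so g(0) = 0.475 > 0 and g(1) = -0.390 < 0.
Newton iteration, ψ₁⁰ = 0.57:
  ψ₁ = 0.570: g = -0.0585, g' = -0.689 → ψ₁ = 0.485
  ψ₁ = 0.485: g = 0.0005, g' = -0.705 → ψ₁ = 0.486
Converged at ψ₁ = 0.486.
Drum-1 compositions:
  ethanol: x = 0.127, y = 0.376
  MEK: x = 0.106, y = 0.272
  n-nonane: x = 0.767, y = 0.351
Drum-2 feed = drum-1 liquid: z₂ = (0.1267, 0.1064, 0.7670).
Drum 2:
Material balance + equilibrium reduce to Σ zᵢ(Kᵢ−1)/(1+ψ₂(Kᵢ−1)) = 0.
g(0) = ΣzᵢKᵢ − 1 = 0.650 and g(1) = 1 − Σzᵢ/Kᵢ = -0.066, so a root lies in (0, 1).
Newton–Raphson from ψ₂ = 0.41:
  ψ₂ = 0.410: g = 0.1299, g' = -0.547 → ψ₂ = 0.648
  ψ₂ = 0.648: g = 0.0290, g' = -0.335 → ψ₂ = 0.734
  ψ₂ = 0.734: g = 0.0019, g' = -0.295 → ψ₂ = 0.740
Converged at ψ₂ = 0.740.
  ethanol: x = 0.033, y = 0.160
  MEK: x = 0.031, y = 0.133
  n-nonane: x = 0.936, y = 0.708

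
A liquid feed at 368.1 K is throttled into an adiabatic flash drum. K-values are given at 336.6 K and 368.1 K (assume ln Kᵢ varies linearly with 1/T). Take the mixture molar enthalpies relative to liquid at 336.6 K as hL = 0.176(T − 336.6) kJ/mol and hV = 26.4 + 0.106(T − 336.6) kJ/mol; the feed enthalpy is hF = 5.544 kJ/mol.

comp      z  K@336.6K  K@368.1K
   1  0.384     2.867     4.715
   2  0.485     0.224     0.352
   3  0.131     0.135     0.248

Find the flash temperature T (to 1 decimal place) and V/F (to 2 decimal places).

T = 340.1 K, V/F = 0.19

Adiabatic flash: solve Rachford–Rice at each trial T, then check hF = ψ·hV(T) + (1−ψ)·hL(T).
  T = 336.6 K: K = (2.867, 0.224, 0.135), RR gives ψ = 0.153, H_out = 4.039 kJ/mol
  T = 368.1 K: K = (4.715, 0.352, 0.248), RR gives ψ = 0.406, H_out = 15.375 kJ/mol
  T = 352.4 K: K = (3.721, 0.284, 0.186), RR gives ψ = 0.294, H_out = 10.221 kJ/mol
  T = 344.5 K: K = (3.276, 0.253, 0.159), RR gives ψ = 0.230, H_out = 7.325 kJ/mol
  T = 340.6 K: K = (3.070, 0.238, 0.147), RR gives ψ = 0.194, H_out = 5.764 kJ/mol
  T = 338.6 K: K = (2.967, 0.231, 0.141), RR gives ψ = 0.174, H_out = 4.919 kJ/mol
Linear interpolation between T = 338.6 (H_out = 4.919) and T = 340.6 (H_out = 5.764) on hF = 5.544 gives T ≈ 340.1 K, at which ψ = 0.19.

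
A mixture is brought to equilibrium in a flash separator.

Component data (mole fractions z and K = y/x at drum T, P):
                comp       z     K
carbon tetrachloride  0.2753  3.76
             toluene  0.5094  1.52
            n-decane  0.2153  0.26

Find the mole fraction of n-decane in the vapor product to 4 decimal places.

y_n-decane = 0.1459

Newton–Raphson from ψ = 0.5:
  ψ = 0.5000: g = 0.27659, g' = -0.7540 → ψ = 0.8668
  ψ = 0.8668: g = -0.03778, g' = -1.1647 → ψ = 0.8344
  ψ = 0.8344: g = -0.00168, g' = -1.0648 → ψ = 0.8328
Converged at ψ = 0.8328.
Compositions from xᵢ = zᵢ/(1+ψ(Kᵢ−1)), yᵢ = Kᵢxᵢ:
  carbon tetrachloride: x = 0.0835, y = 0.3138
  toluene: x = 0.3555, y = 0.5403
  n-decane: x = 0.5611, y = 0.1459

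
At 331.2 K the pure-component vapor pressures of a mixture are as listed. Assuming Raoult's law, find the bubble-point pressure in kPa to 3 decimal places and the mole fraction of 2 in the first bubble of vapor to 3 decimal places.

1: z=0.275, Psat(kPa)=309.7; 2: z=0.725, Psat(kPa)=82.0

Pbub = 144.618 kPa, y_2 = 0.411

At the bubble point ψ → 0, so ΣzᵢKᵢ = 1 with Kᵢ = Pᵢˢᵃᵗ/P ⇒ P = ΣzᵢPᵢˢᵃᵗ.
P = 0.275·309.7 + 0.725·82.0 = 144.618 kPa
yᵢ = zᵢPᵢˢᵃᵗ/P ⇒ y_2 = 0.725·82.0/144.618 = 0.411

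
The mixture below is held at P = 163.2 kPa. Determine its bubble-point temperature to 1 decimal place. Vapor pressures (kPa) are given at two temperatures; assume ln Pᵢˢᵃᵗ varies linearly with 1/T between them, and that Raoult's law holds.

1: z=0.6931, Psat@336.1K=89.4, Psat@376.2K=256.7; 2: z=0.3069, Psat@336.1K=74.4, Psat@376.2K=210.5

Bubble-point temperature: ΣzᵢPᵢˢᵃᵗ(T) = P. Interpolate ln Pᵢˢᵃᵗ = aᵢ + bᵢ/T.
  T = 336.1 K: ΣzᵢPᵢˢᵃᵗ = 84.80 kPa
  T = 376.2 K: ΣzᵢPᵢˢᵃᵗ = 242.52 kPa
  T = 356.1 K: ΣzᵢPᵢˢᵃᵗ = 147.52 kPa
  T = 366.1 K: ΣzᵢPᵢˢᵃᵗ = 190.20 kPa
  T = 361.1 K: ΣzᵢPᵢˢᵃᵗ = 167.80 kPa
  T = 358.6 K: ΣzᵢPᵢˢᵃᵗ = 157.40 kPa
Interpolating between 358.6 K and 361.1 K gives T ≈ 360.0 K.

T = 360.0 K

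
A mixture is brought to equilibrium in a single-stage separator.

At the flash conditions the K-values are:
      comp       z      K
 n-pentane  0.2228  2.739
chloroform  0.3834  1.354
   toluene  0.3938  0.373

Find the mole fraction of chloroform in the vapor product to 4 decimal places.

y_chloroform = 0.4502

Material balance + equilibrium reduce to Σ zᵢ(Kᵢ−1)/(1+β(Kᵢ−1)) = 0.
Feasibility: ΣzᵢKᵢ = 1.2763, Σzᵢ/Kᵢ = 1.4203 — both > 1, two phases present.
Newton iteration, β⁰ = 0.5:
  β = 0.5000: g = -0.03711, g' = -0.5560 → β = 0.4333
  β = 0.4333: g = -0.00036, g' = -0.5471 → β = 0.4326
Converged at β = 0.4326.
Compositions from xᵢ = zᵢ/(1+β(Kᵢ−1)), yᵢ = Kᵢxᵢ:
  n-pentane: x = 0.1271, y = 0.3483
  chloroform: x = 0.3325, y = 0.4502
  toluene: x = 0.5404, y = 0.2016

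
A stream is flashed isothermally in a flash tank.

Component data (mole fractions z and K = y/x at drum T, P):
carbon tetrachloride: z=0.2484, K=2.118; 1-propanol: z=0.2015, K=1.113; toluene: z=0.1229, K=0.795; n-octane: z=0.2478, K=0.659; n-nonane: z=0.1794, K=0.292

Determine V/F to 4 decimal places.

V/F = 0.1581

Rachford–Rice: g(V/F) = Σ zᵢ(Kᵢ−1)/(1+V/F(Kᵢ−1)) = 0.
g(0) = ΣzᵢKᵢ − 1 = 0.0638 and g(1) = 1 − Σzᵢ/Kᵢ = -0.4433, so a root lies in (0, 1).
Newton–Raphson from V/F = 0.5:
  V/F = 0.5000: g = -0.12687, g' = -0.3938 → V/F = 0.1778
  V/F = 0.1778: g = -0.00744, g' = -0.3744 → V/F = 0.1580
  V/F = 0.1580: g = 0.00004, g' = -0.3785 → V/F = 0.1581
Converged at V/F = 0.1581.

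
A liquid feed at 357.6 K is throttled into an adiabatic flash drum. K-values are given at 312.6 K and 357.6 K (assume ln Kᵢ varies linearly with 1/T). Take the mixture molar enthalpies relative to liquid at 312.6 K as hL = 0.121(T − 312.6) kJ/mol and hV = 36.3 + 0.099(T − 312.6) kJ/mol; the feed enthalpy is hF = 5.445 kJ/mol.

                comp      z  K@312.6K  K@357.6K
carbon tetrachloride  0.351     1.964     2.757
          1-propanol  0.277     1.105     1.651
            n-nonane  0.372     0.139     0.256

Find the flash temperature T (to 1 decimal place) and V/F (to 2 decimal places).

T = 316.7 K, V/F = 0.14

Adiabatic flash: solve Rachford–Rice at each trial T, then check hF = ψ·hV(T) + (1−ψ)·hL(T).
  T = 312.6 K: K = (1.964, 1.105, 0.139), RR gives ψ = 0.078, H_out = 2.843 kJ/mol
  T = 357.6 K: K = (2.757, 1.651, 0.256), RR gives ψ = 0.526, H_out = 24.022 kJ/mol
  T = 335.1 K: K = (2.354, 1.369, 0.193), RR gives ψ = 0.343, H_out = 14.993 kJ/mol
  T = 323.9 K: K = (2.158, 1.235, 0.165), RR gives ψ = 0.227, H_out = 9.558 kJ/mol
  T = 318.2 K: K = (2.059, 1.169, 0.151), RR gives ψ = 0.157, H_out = 6.367 kJ/mol
  T = 315.4 K: K = (2.012, 1.137, 0.145), RR gives ψ = 0.119, H_out = 4.660 kJ/mol
  T = 316.8 K: K = (2.035, 1.153, 0.148), RR gives ψ = 0.139, H_out = 5.526 kJ/mol
Linear interpolation between T = 315.4 (H_out = 4.660) and T = 316.8 (H_out = 5.526) on hF = 5.445 gives T ≈ 316.7 K, at which ψ = 0.14.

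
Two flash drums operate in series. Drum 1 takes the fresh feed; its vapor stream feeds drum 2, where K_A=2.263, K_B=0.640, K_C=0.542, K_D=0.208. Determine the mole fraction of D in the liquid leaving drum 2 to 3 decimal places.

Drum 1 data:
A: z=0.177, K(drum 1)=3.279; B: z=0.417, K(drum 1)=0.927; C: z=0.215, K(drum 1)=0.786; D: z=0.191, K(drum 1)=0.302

x_D (drum 2) = 0.093

Drum 1:
Rachford–Rice: g(ψ₁) = Σ zᵢ(Kᵢ−1)/(1+ψ₁(Kᵢ−1)) = 0.
g(0) = ΣzᵢKᵢ − 1 = 0.194 and g(1) = 1 − Σzᵢ/Kᵢ = -0.410, so a root lies in (0, 1).
Newton iteration, ψ₁⁰ = 0.47:
  ψ₁ = 0.470: g = -0.0863, g' = -0.435 → ψ₁ = 0.272
  ψ₁ = 0.272: g = 0.0048, g' = -0.506 → ψ₁ = 0.281
Converged at ψ₁ = 0.281.
Drum-1 compositions:
  A: x = 0.108, y = 0.354
  B: x = 0.426, y = 0.395
  C: x = 0.229, y = 0.180
  D: x = 0.238, y = 0.072
Drum-2 feed = drum-1 vapor: z₂ = (0.3538, 0.3947, 0.1798, 0.0718).
Drum 2:
Material balance + equilibrium reduce to Σ zᵢ(Kᵢ−1)/(1+ψ₂(Kᵢ−1)) = 0.
Feasibility: ΣzᵢKᵢ = 1.166, Σzᵢ/Kᵢ = 1.450 — both > 1, two phases present.
Newton iteration, ψ₂⁰ = 0.5:
  ψ₂ = 0.500: g = -0.1003, g' = -0.475 → ψ₂ = 0.289
Converged at ψ₂ = 0.289.
  A: x = 0.259, y = 0.586
  B: x = 0.441, y = 0.282
  C: x = 0.207, y = 0.112
  D: x = 0.093, y = 0.019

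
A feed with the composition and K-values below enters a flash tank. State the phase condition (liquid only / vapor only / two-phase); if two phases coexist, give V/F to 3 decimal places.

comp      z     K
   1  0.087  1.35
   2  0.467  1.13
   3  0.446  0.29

ΣzᵢKᵢ = 0.774; Σzᵢ/Kᵢ = 2.016.
Since ΣzᵢKᵢ < 1 the mixture is below its bubble point — single liquid phase.

liquid only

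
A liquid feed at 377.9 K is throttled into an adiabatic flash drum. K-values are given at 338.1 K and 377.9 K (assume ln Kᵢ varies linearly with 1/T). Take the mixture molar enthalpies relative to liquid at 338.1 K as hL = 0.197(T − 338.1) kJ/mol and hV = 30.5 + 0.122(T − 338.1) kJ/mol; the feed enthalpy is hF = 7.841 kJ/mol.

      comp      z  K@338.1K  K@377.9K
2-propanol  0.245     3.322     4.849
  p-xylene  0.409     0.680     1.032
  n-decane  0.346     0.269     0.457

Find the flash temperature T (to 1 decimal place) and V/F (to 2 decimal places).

T = 344.8 K, V/F = 0.22

Adiabatic flash: solve Rachford–Rice at each trial T, then check hF = ψ·hV(T) + (1−ψ)·hL(T).
  T = 338.1 K: K = (3.322, 0.680, 0.269), RR gives ψ = 0.150, H_out = 4.586 kJ/mol
  T = 377.9 K: K = (4.849, 1.032, 0.457), RR gives ψ = 0.635, H_out = 25.306 kJ/mol
  T = 358.0 K: K = (4.056, 0.847, 0.356), RR gives ψ = 0.360, H_out = 14.375 kJ/mol
  T = 348.1 K: K = (3.683, 0.762, 0.311), RR gives ψ = 0.252, H_out = 9.468 kJ/mol
  T = 343.1 K: K = (3.500, 0.720, 0.289), RR gives ψ = 0.201, H_out = 7.032 kJ/mol
  T = 345.6 K: K = (3.591, 0.741, 0.300), RR gives ψ = 0.226, H_out = 8.249 kJ/mol
  T = 344.4 K: K = (3.548, 0.731, 0.295), RR gives ψ = 0.214, H_out = 7.665 kJ/mol
Linear interpolation between T = 344.4 (H_out = 7.665) and T = 345.6 (H_out = 8.249) on hF = 7.841 gives T ≈ 344.8 K, at which ψ = 0.22.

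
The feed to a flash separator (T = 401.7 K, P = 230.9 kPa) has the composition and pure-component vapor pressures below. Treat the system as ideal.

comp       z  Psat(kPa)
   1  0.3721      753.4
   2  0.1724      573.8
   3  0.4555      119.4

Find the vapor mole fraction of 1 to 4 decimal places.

y_1 = 0.4009

Raoult's law: Kᵢ = Pᵢˢᵃᵗ/P = Pᵢˢᵃᵗ/230.9.
  K_1 = 753.4/230.9 = 3.262884, K_2 = 573.8/230.9 = 2.485058, K_3 = 119.4/230.9 = 0.517107
Let ψ = V/F and solve Σ zᵢ(Kᵢ−1)/(1+ψ(Kᵢ−1)) = 0.
Check two-phase: ΣzᵢKᵢ = 1.8781 > 1 and Σzᵢ/Kᵢ = 1.0643 > 1, so g(0) = 0.8781 > 0 and g(1) = -0.0643 < 0.
Iterate (Newton) starting at ψ = 0.5:
  ψ = 0.5000: g = 0.25200, g' = -0.7292 → ψ = 0.8456
  ψ = 0.8456: g = 0.03076, g' = -0.6026 → ψ = 0.8966
  ψ = 0.8966: g = -0.00011, g' = -0.6080 → ψ = 0.8964
Converged at ψ = 0.8964.
Compositions from xᵢ = zᵢ/(1+ψ(Kᵢ−1)), yᵢ = Kᵢxᵢ:
  1: x = 0.1229, y = 0.4009
  2: x = 0.0740, y = 0.1838
  3: x = 0.8032, y = 0.4153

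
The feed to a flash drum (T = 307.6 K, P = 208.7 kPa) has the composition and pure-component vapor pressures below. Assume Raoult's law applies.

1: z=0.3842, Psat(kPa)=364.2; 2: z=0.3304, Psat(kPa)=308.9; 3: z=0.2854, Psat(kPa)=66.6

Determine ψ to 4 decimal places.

ψ = 0.5855

Raoult's law: Kᵢ = Pᵢˢᵃᵗ/P = Pᵢˢᵃᵗ/208.7.
  K_1 = 364.2/208.7 = 1.745089, K_2 = 308.9/208.7 = 1.480115, K_3 = 66.6/208.7 = 0.319118
Rachford–Rice: g(ψ) = Σ zᵢ(Kᵢ−1)/(1+ψ(Kᵢ−1)) = 0.
Check two-phase: ΣzᵢKᵢ = 1.2506 > 1 and Σzᵢ/Kᵢ = 1.3377 > 1, so g(0) = 0.2506 > 0 and g(1) = -0.3377 < 0.
Iterate (Newton) starting at ψ = 0.48:
  ψ = 0.4800: g = 0.05111, g' = -0.4580 → ψ = 0.5916
  ψ = 0.5916: g = -0.00317, g' = -0.5199 → ψ = 0.5855
Converged at ψ = 0.5855.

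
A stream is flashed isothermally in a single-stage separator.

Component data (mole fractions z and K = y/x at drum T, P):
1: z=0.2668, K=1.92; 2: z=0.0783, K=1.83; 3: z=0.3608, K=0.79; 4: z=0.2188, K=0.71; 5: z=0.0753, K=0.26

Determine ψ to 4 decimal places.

ψ = 0.3804

Rachford–Rice: g(ψ) = Σ zᵢ(Kᵢ−1)/(1+ψ(Kᵢ−1)) = 0.
g(0) = ΣzᵢKᵢ − 1 = 0.1155 and g(1) = 1 − Σzᵢ/Kᵢ = -0.2362, so a root lies in (0, 1).
Newton iteration, ψ⁰ = 0.43:
  ψ = 0.4300: g = -0.01373, g' = -0.2772 → ψ = 0.3804
Converged at ψ = 0.3804.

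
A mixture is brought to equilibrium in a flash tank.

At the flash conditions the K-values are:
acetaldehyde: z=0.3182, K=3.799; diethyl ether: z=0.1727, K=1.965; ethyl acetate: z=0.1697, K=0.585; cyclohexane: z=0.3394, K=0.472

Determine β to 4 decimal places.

β = 0.7265

Material balance + equilibrium reduce to Σ zᵢ(Kᵢ−1)/(1+β(Kᵢ−1)) = 0.
Feasibility: ΣzᵢKᵢ = 1.8077, Σzᵢ/Kᵢ = 1.1808 — both > 1, two phases present.
Iterate (Newton) starting at β = 0.5:
  β = 0.5000: g = 0.15125, g' = -0.7274 → β = 0.7079
  β = 0.7079: g = 0.01184, g' = -0.6371 → β = 0.7265
Converged at β = 0.7265.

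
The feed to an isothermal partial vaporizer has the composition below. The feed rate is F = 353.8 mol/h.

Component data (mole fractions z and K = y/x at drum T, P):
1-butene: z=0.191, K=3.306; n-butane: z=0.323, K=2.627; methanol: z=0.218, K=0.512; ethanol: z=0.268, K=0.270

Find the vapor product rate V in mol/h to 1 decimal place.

V = 194.3 mol/h

Rachford–Rice: g(β) = Σ zᵢ(Kᵢ−1)/(1+β(Kᵢ−1)) = 0.
g(0) = ΣzᵢKᵢ − 1 = 0.664 and g(1) = 1 − Σzᵢ/Kᵢ = -0.599, so a root lies in (0, 1).
Newton–Raphson from β = 0.5:
  β = 0.500: g = 0.0455, g' = -0.924 → β = 0.549
Converged at β = 0.549.
Then V = β·F = 0.5492·353.8 = 194.3 mol/h and L = F − V = 159.5 mol/h.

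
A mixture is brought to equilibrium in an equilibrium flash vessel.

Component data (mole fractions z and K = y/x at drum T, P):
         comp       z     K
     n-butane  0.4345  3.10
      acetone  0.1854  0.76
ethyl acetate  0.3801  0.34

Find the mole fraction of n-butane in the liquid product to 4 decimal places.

Rachford–Rice: g(β) = Σ zᵢ(Kᵢ−1)/(1+β(Kᵢ−1)) = 0.
Check two-phase: ΣzᵢKᵢ = 1.6171 > 1 and Σzᵢ/Kᵢ = 1.5020 > 1, so g(0) = 0.6171 > 0 and g(1) = -0.5020 < 0.
Newton–Raphson from β = 0.5:
  β = 0.5000: g = 0.02011, g' = -0.8386 → β = 0.5240
Converged at β = 0.5240.
Compositions from xᵢ = zᵢ/(1+β(Kᵢ−1)), yᵢ = Kᵢxᵢ:
  n-butane: x = 0.2069, y = 0.6413
  acetone: x = 0.2121, y = 0.1612
  ethyl acetate: x = 0.5811, y = 0.1976

x_n-butane = 0.2069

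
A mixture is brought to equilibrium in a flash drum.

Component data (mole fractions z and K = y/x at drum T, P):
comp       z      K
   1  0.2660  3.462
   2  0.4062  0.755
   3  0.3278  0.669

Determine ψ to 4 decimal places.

Material balance + equilibrium reduce to Σ zᵢ(Kᵢ−1)/(1+ψ(Kᵢ−1)) = 0.
g(0) = ΣzᵢKᵢ − 1 = 0.4469 and g(1) = 1 − Σzᵢ/Kᵢ = -0.1048, so a root lies in (0, 1).
Iterate (Newton) starting at ψ = 0.5:
  ψ = 0.5000: g = 0.05011, g' = -0.4072 → ψ = 0.6231
  ψ = 0.6231: g = 0.00430, g' = -0.3421 → ψ = 0.6356
  ψ = 0.6356: g = 0.00003, g' = -0.3369 → ψ = 0.6357
Converged at ψ = 0.6357.

ψ = 0.6357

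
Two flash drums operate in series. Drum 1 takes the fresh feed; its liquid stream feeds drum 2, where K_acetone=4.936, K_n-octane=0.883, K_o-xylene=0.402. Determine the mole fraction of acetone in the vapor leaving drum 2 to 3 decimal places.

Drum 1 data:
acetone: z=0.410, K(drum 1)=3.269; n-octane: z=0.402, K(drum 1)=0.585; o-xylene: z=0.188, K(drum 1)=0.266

y_acetone (drum 2) = 0.371

Drum 1:
Rachford–Rice: g(ψ₁) = Σ zᵢ(Kᵢ−1)/(1+ψ₁(Kᵢ−1)) = 0.
Check two-phase: ΣzᵢKᵢ = 1.625 > 1 and Σzᵢ/Kᵢ = 1.519 > 1, so g(0) = 0.625 > 0 and g(1) = -0.519 < 0.
Iterate (Newton) starting at ψ₁ = 0.5:
  ψ₁ = 0.500: g = 0.0073, g' = -0.826 → ψ₁ = 0.509
Converged at ψ₁ = 0.509.
Drum-1 compositions:
  acetone: x = 0.190, y = 0.622
  n-octane: x = 0.510, y = 0.298
  o-xylene: x = 0.300, y = 0.080
Drum-2 feed = drum-1 liquid: z₂ = (0.1903, 0.5096, 0.3001).
Drum 2:
Material balance + equilibrium reduce to Σ zᵢ(Kᵢ−1)/(1+ψ₂(Kᵢ−1)) = 0.
Feasibility: ΣzᵢKᵢ = 1.510, Σzᵢ/Kᵢ = 1.362 — both > 1, two phases present.
Newton–Raphson from ψ₂ = 0.32:
  ψ₂ = 0.320: g = 0.0476, g' = -0.749 → ψ₂ = 0.384
  ψ₂ = 0.384: g = 0.0031, g' = -0.656 → ψ₂ = 0.388
Converged at ψ₂ = 0.388.
  acetone: x = 0.075, y = 0.371
  n-octane: x = 0.534, y = 0.471
  o-xylene: x = 0.391, y = 0.157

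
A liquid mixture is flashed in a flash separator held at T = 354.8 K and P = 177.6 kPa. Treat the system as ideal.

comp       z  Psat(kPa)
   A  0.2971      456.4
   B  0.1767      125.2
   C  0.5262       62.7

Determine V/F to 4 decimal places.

Raoult's law: Kᵢ = Pᵢˢᵃᵗ/P = Pᵢˢᵃᵗ/177.6.
  K_A = 456.4/177.6 = 2.569820, K_B = 125.2/177.6 = 0.704955, K_C = 62.7/177.6 = 0.353041
Rachford–Rice: g(V/F) = Σ zᵢ(Kᵢ−1)/(1+V/F(Kᵢ−1)) = 0.
Check two-phase: ΣzᵢKᵢ = 1.0738 > 1 and Σzᵢ/Kᵢ = 1.8567 > 1, so g(0) = 0.0738 > 0 and g(1) = -0.8567 < 0.
Iterate (Newton) starting at V/F = 0.5:
  V/F = 0.5000: g = -0.30307, g' = -0.7322 → V/F = 0.0861
  V/F = 0.0861: g = -0.00313, g' = -0.8314 → V/F = 0.0823
Converged at V/F = 0.0823.

V/F = 0.0823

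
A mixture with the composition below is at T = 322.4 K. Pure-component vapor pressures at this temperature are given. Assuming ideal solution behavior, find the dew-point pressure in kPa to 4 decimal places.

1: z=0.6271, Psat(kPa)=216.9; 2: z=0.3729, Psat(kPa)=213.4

At the dew point ψ → 1, so Σzᵢ/Kᵢ = 1 with Kᵢ = Pᵢˢᵃᵗ/P ⇒ 1/P = Σzᵢ/Pᵢˢᵃᵗ.
1/P = 0.6271/216.9 + 0.3729/213.4 = 0.0046386 ⇒ P = 215.5815 kPa

Pdew = 215.5815 kPa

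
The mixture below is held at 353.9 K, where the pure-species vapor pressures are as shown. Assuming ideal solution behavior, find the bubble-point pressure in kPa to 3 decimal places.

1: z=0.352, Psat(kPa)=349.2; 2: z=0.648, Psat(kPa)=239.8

Pbub = 278.309 kPa

At the bubble point ψ → 0, so ΣzᵢKᵢ = 1 with Kᵢ = Pᵢˢᵃᵗ/P ⇒ P = ΣzᵢPᵢˢᵃᵗ.
P = 0.352·349.2 + 0.648·239.8 = 278.309 kPa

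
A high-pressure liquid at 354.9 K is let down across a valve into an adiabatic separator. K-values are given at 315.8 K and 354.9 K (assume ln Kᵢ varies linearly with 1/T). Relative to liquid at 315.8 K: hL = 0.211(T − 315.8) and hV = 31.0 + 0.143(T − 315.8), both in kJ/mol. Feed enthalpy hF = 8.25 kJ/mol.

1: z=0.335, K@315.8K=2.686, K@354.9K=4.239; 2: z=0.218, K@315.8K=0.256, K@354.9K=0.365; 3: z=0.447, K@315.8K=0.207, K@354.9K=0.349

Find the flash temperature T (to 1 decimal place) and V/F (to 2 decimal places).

T = 331.4 K, V/F = 0.17

Adiabatic flash: solve Rachford–Rice at each trial T, then check hF = ψ·hV(T) + (1−ψ)·hL(T).
  T = 315.8 K: K = (2.686, 0.256, 0.207), RR gives ψ = 0.037, H_out = 1.139 kJ/mol
  T = 354.9 K: K = (4.239, 0.365, 0.349), RR gives ψ = 0.313, H_out = 17.133 kJ/mol
  T = 335.4 K: K = (3.421, 0.309, 0.273), RR gives ψ = 0.194, H_out = 9.884 kJ/mol
  T = 325.6 K: K = (3.043, 0.282, 0.239), RR gives ψ = 0.123, H_out = 5.794 kJ/mol
  T = 330.5 K: K = (3.229, 0.295, 0.256), RR gives ψ = 0.160, H_out = 7.893 kJ/mol
  T = 332.9 K: K = (3.323, 0.302, 0.264), RR gives ψ = 0.177, H_out = 8.880 kJ/mol
Linear interpolation between T = 330.5 (H_out = 7.893) and T = 332.9 (H_out = 8.880) on hF = 8.25 gives T ≈ 331.4 K, at which ψ = 0.17.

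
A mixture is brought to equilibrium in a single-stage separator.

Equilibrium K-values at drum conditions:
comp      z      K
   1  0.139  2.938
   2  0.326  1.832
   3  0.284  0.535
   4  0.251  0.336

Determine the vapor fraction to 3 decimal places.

Material balance + equilibrium reduce to Σ zᵢ(Kᵢ−1)/(1+ψ(Kᵢ−1)) = 0.
Check two-phase: ΣzᵢKᵢ = 1.242 > 1 and Σzᵢ/Kᵢ = 1.503 > 1, so g(0) = 0.242 > 0 and g(1) = -0.503 < 0.
Newton–Raphson from ψ = 0.37:
  ψ = 0.370: g = -0.0162, g' = -0.593 → ψ = 0.343
Converged at ψ = 0.343.

ψ = 0.343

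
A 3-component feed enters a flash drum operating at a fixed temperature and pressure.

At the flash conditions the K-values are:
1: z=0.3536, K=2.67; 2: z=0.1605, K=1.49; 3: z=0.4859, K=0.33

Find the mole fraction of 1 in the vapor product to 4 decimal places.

y_1 = 0.5845

Material balance + equilibrium reduce to Σ zᵢ(Kᵢ−1)/(1+V/F(Kᵢ−1)) = 0.
Check two-phase: ΣzᵢKᵢ = 1.3436 > 1 and Σzᵢ/Kᵢ = 1.7126 > 1, so g(0) = 0.3436 > 0 and g(1) = -0.7126 < 0.
Newton–Raphson from V/F = 0.35:
  V/F = 0.3500: g = 0.01453, g' = -0.7931 → V/F = 0.3683
  V/F = 0.3683: g = 0.00003, g' = -0.7902 → V/F = 0.3684
Converged at V/F = 0.3684.
Compositions from xᵢ = zᵢ/(1+V/F(Kᵢ−1)), yᵢ = Kᵢxᵢ:
  1: x = 0.2189, y = 0.5845
  2: x = 0.1360, y = 0.2026
  3: x = 0.6451, y = 0.2129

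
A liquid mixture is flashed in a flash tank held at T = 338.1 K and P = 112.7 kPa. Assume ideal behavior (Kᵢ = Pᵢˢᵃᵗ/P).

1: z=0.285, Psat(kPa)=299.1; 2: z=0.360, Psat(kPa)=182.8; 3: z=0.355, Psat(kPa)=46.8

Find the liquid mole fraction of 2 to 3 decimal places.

Raoult's law: Kᵢ = Pᵢˢᵃᵗ/P = Pᵢˢᵃᵗ/112.7.
  K_1 = 299.1/112.7 = 2.65395, K_2 = 182.8/112.7 = 1.62201, K_3 = 46.8/112.7 = 0.41526
Material balance + equilibrium reduce to Σ zᵢ(Kᵢ−1)/(1+ψ(Kᵢ−1)) = 0.
Feasibility: ΣzᵢKᵢ = 1.488, Σzᵢ/Kᵢ = 1.184 — both > 1, two phases present.
Newton–Raphson from ψ = 0.44:
  ψ = 0.440: g = 0.1691, g' = -0.567 → ψ = 0.738
  ψ = 0.738: g = 0.0004, g' = -0.599 → ψ = 0.739
Converged at ψ = 0.739.
Compositions from xᵢ = zᵢ/(1+ψ(Kᵢ−1)), yᵢ = Kᵢxᵢ:
  1: x = 0.128, y = 0.340
  2: x = 0.247, y = 0.400
  3: x = 0.625, y = 0.260

x_2 = 0.247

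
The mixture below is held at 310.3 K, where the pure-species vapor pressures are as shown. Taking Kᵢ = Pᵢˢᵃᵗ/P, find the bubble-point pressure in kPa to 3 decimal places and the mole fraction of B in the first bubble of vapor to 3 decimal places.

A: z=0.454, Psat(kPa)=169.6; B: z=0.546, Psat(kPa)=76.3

At the bubble point ψ → 0, so ΣzᵢKᵢ = 1 with Kᵢ = Pᵢˢᵃᵗ/P ⇒ P = ΣzᵢPᵢˢᵃᵗ.
P = 0.454·169.6 + 0.546·76.3 = 118.658 kPa
yᵢ = zᵢPᵢˢᵃᵗ/P ⇒ y_B = 0.546·76.3/118.658 = 0.351

Pbub = 118.658 kPa, y_B = 0.351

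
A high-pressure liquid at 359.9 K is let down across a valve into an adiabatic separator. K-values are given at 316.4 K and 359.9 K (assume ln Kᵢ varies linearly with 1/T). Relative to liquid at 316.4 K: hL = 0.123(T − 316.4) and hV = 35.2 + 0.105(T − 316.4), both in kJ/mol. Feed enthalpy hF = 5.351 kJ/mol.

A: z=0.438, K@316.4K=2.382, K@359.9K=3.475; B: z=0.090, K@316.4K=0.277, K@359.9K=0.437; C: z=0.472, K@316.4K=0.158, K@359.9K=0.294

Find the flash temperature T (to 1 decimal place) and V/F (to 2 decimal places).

Adiabatic flash: solve Rachford–Rice at each trial T, then check hF = ψ·hV(T) + (1−ψ)·hL(T).
  T = 316.4 K: K = (2.382, 0.277, 0.158), RR gives ψ = 0.125, H_out = 4.414 kJ/mol
  T = 359.9 K: K = (3.475, 0.437, 0.294), RR gives ψ = 0.413, H_out = 19.555 kJ/mol
  T = 338.1 K: K = (2.911, 0.353, 0.220), RR gives ψ = 0.282, H_out = 12.499 kJ/mol
  T = 327.2 K: K = (2.641, 0.314, 0.187), RR gives ψ = 0.210, H_out = 8.671 kJ/mol
  T = 321.8 K: K = (2.510, 0.295, 0.172), RR gives ψ = 0.170, H_out = 6.618 kJ/mol
  T = 319.1 K: K = (2.446, 0.286, 0.165), RR gives ψ = 0.148, H_out = 5.538 kJ/mol
  T = 317.8 K: K = (2.415, 0.282, 0.162), RR gives ψ = 0.137, H_out = 5.003 kJ/mol
Linear interpolation between T = 317.8 (H_out = 5.003) and T = 319.1 (H_out = 5.538) on hF = 5.351 gives T ≈ 318.6 K, at which ψ = 0.14.

T = 318.6 K, V/F = 0.14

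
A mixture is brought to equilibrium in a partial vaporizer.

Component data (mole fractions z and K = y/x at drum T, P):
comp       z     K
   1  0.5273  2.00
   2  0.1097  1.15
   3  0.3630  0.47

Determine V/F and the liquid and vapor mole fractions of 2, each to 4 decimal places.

V/F = 0.7429, x_2 = 0.0987, y_2 = 0.1135

Material balance + equilibrium reduce to Σ zᵢ(Kᵢ−1)/(1+V/F(Kᵢ−1)) = 0.
Feasibility: ΣzᵢKᵢ = 1.3514, Σzᵢ/Kᵢ = 1.1314 — both > 1, two phases present.
Newton iteration, V/F⁰ = 0.43:
  V/F = 0.4300: g = 0.13502, g' = -0.4311 → V/F = 0.7432
  V/F = 0.7432: g = -0.00013, g' = -0.4531 → V/F = 0.7429
Converged at V/F = 0.7429.
Compositions from xᵢ = zᵢ/(1+V/F(Kᵢ−1)), yᵢ = Kᵢxᵢ:
  1: x = 0.3025, y = 0.6051
  2: x = 0.0987, y = 0.1135
  3: x = 0.5988, y = 0.2814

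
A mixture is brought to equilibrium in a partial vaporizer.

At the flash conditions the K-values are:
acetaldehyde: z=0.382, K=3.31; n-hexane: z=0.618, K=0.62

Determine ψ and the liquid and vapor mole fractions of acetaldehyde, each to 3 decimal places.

ψ = 0.738, x_acetaldehyde = 0.141, y_acetaldehyde = 0.468

Rachford–Rice: g(ψ) = Σ zᵢ(Kᵢ−1)/(1+ψ(Kᵢ−1)) = 0.
Feasibility: ΣzᵢKᵢ = 1.648, Σzᵢ/Kᵢ = 1.112 — both > 1, two phases present.
Binary case is linear: z₁(K₁−1)(1+ψ(K₂−1)) + z₂(K₂−1)(1+ψ(K₁−1)) = 0
⇒ ψ = [z₁(K₁−1)+z₂(K₂−1)] / [−(K₁−1)(K₂−1)] = 0.6476/0.8778 = 0.738
Compositions from xᵢ = zᵢ/(1+ψ(Kᵢ−1)), yᵢ = Kᵢxᵢ:
  acetaldehyde: x = 0.141, y = 0.468
  n-hexane: x = 0.859, y = 0.532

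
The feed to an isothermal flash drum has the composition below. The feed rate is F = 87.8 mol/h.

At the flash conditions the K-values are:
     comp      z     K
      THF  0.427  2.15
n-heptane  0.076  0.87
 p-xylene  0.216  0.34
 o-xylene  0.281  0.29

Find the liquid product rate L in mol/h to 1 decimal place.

Material balance + equilibrium reduce to Σ zᵢ(Kᵢ−1)/(1+ψ(Kᵢ−1)) = 0.
g(0) = ΣzᵢKᵢ − 1 = 0.139 and g(1) = 1 − Σzᵢ/Kᵢ = -0.890, so a root lies in (0, 1).
Newton–Raphson from ψ = 0.5:
  ψ = 0.500: g = -0.2209, g' = -0.779 → ψ = 0.217
  ψ = 0.217: g = -0.0191, g' = -0.689 → ψ = 0.189
Converged at ψ = 0.189.
Then V = ψ·F = 0.1889·87.8 = 16.6 mol/h and L = F − V = 71.2 mol/h.

L = 71.2 mol/h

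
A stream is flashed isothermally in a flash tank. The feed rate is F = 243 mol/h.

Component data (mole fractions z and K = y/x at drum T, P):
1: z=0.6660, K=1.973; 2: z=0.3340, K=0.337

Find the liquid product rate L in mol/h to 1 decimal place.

L = 82.3 mol/h

Let ψ = V/F and solve Σ zᵢ(Kᵢ−1)/(1+ψ(Kᵢ−1)) = 0.
Check two-phase: ΣzᵢKᵢ = 1.4266 > 1 and Σzᵢ/Kᵢ = 1.3287 > 1, so g(0) = 0.4266 > 0 and g(1) = -0.3287 < 0.
Binary case is linear: z₁(K₁−1)(1+ψ(K₂−1)) + z₂(K₂−1)(1+ψ(K₁−1)) = 0
⇒ ψ = [z₁(K₁−1)+z₂(K₂−1)] / [−(K₁−1)(K₂−1)] = 0.42658/0.64510 = 0.6613
Then V = ψ·F = 0.6613·243 = 160.7 mol/h and L = F − V = 82.3 mol/h.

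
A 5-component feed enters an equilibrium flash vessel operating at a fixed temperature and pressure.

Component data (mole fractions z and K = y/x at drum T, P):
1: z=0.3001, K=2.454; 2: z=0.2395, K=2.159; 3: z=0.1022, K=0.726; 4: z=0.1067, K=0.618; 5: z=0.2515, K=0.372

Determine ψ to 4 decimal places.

ψ = 0.6957

Rachford–Rice: g(ψ) = Σ zᵢ(Kᵢ−1)/(1+ψ(Kᵢ−1)) = 0.
Feasibility: ΣzᵢKᵢ = 1.4872, Σzᵢ/Kᵢ = 1.2227 — both > 1, two phases present.
Newton–Raphson from ψ = 0.42:
  ψ = 0.4200: g = 0.16289, g' = -0.6050 → ψ = 0.6893
  ψ = 0.6893: g = 0.00391, g' = -0.6064 → ψ = 0.6957
Converged at ψ = 0.6957.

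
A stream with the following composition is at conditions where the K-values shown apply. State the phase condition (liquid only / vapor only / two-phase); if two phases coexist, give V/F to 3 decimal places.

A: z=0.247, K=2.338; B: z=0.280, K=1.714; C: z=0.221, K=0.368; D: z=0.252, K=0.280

two-phase, V/F = 0.295

ΣzᵢKᵢ = 1.209; Σzᵢ/Kᵢ = 1.770.
Both exceed 1, so a two-phase solution exists.
Let ψ = V/F and solve Σ zᵢ(Kᵢ−1)/(1+ψ(Kᵢ−1)) = 0.
Iterate (Newton) starting at ψ = 0.51:
  ψ = 0.510: g = -0.1498, g' = -0.751 → ψ = 0.311
  ψ = 0.311: g = -0.0104, g' = -0.670 → ψ = 0.295
Converged at ψ = 0.295.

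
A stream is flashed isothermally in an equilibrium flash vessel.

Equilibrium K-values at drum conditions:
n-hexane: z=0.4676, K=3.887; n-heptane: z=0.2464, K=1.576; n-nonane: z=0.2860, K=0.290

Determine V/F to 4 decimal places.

V/F = 0.8293

Rachford–Rice: g(V/F) = Σ zᵢ(Kᵢ−1)/(1+V/F(Kᵢ−1)) = 0.
Feasibility: ΣzᵢKᵢ = 2.2888, Σzᵢ/Kᵢ = 1.2629 — both > 1, two phases present.
Iterate (Newton) starting at V/F = 0.41:
  V/F = 0.4100: g = 0.44658, g' = -1.1577 → V/F = 0.7957
  V/F = 0.7957: g = 0.03995, g' = -1.1587 → V/F = 0.8302
  V/F = 0.8302: g = -0.00119, g' = -1.2306 → V/F = 0.8293
Converged at V/F = 0.8293.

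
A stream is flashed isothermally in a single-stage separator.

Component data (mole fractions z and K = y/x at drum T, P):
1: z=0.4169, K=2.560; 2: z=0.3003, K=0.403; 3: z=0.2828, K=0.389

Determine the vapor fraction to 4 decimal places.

Rachford–Rice: g(ψ) = Σ zᵢ(Kᵢ−1)/(1+ψ(Kᵢ−1)) = 0.
Check two-phase: ΣzᵢKᵢ = 1.2983 > 1 and Σzᵢ/Kᵢ = 1.6350 > 1, so g(0) = 0.2983 > 0 and g(1) = -0.6350 < 0.
Iterate (Newton) starting at ψ = 0.42:
  ψ = 0.4200: g = -0.07879, g' = -0.7520 → ψ = 0.3152
  ψ = 0.3152: g = 0.00113, g' = -0.7803 → ψ = 0.3167
Converged at ψ = 0.3167.

ψ = 0.3167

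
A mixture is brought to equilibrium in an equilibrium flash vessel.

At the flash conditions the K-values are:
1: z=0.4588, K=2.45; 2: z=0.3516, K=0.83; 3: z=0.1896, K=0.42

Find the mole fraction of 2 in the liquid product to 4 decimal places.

Material balance + equilibrium reduce to Σ zᵢ(Kᵢ−1)/(1+β(Kᵢ−1)) = 0.
Feasibility: ΣzᵢKᵢ = 1.4955, Σzᵢ/Kᵢ = 1.0623 — both > 1, two phases present.
Iterate (Newton) starting at β = 0.61:
  β = 0.6100: g = 0.11615, g' = -0.4370 → β = 0.8758
  β = 0.8758: g = -0.00064, g' = -0.4647 → β = 0.8744
Converged at β = 0.8744.
Compositions from xᵢ = zᵢ/(1+β(Kᵢ−1)), yᵢ = Kᵢxᵢ:
  1: x = 0.2023, y = 0.4956
  2: x = 0.4130, y = 0.3428
  3: x = 0.3847, y = 0.1616

x_2 = 0.4130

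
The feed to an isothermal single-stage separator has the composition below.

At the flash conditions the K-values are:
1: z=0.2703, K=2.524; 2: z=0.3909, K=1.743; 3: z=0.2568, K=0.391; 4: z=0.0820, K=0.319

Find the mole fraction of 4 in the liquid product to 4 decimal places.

Rachford–Rice: g(ψ) = Σ zᵢ(Kᵢ−1)/(1+ψ(Kᵢ−1)) = 0.
Feasibility: ΣzᵢKᵢ = 1.4901, Σzᵢ/Kᵢ = 1.2452 — both > 1, two phases present.
Iterate (Newton) starting at ψ = 0.5:
  ψ = 0.5000: g = 0.13602, g' = -0.6013 → ψ = 0.7262
  ψ = 0.7262: g = -0.00671, g' = -0.6875 → ψ = 0.7165
  ψ = 0.7165: g = -0.00004, g' = -0.6801 → ψ = 0.7164
Converged at ψ = 0.7164.
Compositions from xᵢ = zᵢ/(1+ψ(Kᵢ−1)), yᵢ = Kᵢxᵢ:
  1: x = 0.1292, y = 0.3261
  2: x = 0.2551, y = 0.4447
  3: x = 0.4556, y = 0.1781
  4: x = 0.1601, y = 0.0511

x_4 = 0.1601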